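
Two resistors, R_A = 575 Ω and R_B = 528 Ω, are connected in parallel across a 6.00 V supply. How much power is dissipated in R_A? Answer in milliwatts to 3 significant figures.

62.6 mW

Every branch has 6.00 V across it, so for R_A the power is simply V²/R.
P_R_A = V² / R_A = (6.00)² / 575 Ω = 0.06261 W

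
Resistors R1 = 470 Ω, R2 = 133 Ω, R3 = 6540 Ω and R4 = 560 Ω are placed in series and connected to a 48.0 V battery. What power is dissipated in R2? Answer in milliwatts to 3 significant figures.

5.16 mW

In a series string the same current flows through every resistor — find that current, then P = I²R for the one we want.
R_total = 470 + 133 + 6540 + 560 = 7703 Ω
I = V / R_total = 48.0 / 7703 = 0.006231 A
P_R2 = I² × R2 = (0.006231)² × 133 = 0.005164 W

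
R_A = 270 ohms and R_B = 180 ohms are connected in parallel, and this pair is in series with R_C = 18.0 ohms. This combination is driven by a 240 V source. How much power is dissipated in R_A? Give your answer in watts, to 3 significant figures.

157 W

Reduce the parallel combination to a single R_p; the circuit then becomes R_p in series with the remaining resistor.
R_p = (270×180)/(270+180) = 108.0 Ω
R_total = R_p + 18.0 = 108.0 + 18.0 = 126.0 Ω
I = V / R_total = 240 / 126.0 = 1.905 A
Voltage across the parallel pair: V_p = I × R_p = 1.905 × 108.0 = 205.7 V
R_A sits across V_p; its power is V_p²/R.
P_R_A = (205.7)² / 270 = 156.7 W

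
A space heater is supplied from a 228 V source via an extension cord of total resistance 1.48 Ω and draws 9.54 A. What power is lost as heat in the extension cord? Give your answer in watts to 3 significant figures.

135 W

The extension cord is a series resistance carrying the load current; its dissipation is I²R_line.
The extension cord carries the full 9.54 A.
P_line = I² R_line = (9.540)² × 1.48 = 134.7 W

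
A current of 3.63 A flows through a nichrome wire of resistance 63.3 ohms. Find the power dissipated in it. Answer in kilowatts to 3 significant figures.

Knowing I and R, the power is just I²R — no need to find V first.
P = (3.630 A)² × 63.3 Ω = 834.1 W

0.834 kW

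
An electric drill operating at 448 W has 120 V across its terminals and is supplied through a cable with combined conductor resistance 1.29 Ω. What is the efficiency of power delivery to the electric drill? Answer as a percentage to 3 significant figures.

I = P / V = 448 / 120 = 3.733 A through the cable.
P_line = I² R_line = (3.733)² × 1.29 = 17.98 W
P_source = P_load + P_line = 448.0 + 17.98 = 466.0 W
η = P_load / P_source = 448.0 / 466.0 = 0.9614

96.1 %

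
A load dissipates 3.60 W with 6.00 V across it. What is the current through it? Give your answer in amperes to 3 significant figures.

The two known quantities fix the third via I = P / V.
I = 3.60 / 6.00 = 0.6000 A

0.600 A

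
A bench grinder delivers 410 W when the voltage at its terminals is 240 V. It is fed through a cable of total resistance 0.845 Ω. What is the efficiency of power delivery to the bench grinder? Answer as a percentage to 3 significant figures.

I = P / V = 410 / 240 = 1.708 A through the cable.
P_line = I² R_line = (1.708)² × 0.845 = 2.466 W
P_source = P_load + P_line = 410.0 + 2.466 = 412.5 W
η = P_load / P_source = 410.0 / 412.5 = 0.9940

99.4 %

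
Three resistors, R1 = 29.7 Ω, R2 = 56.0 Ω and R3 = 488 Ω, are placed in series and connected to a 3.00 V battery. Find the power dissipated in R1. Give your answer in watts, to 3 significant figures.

0.000812 W

Since the resistors are in series they all carry the loop current I = V/R_total; the power in any one is I²R.
R_total = 29.7 + 56.0 + 488 = 573.7 Ω
I = V / R_total = 3.00 / 573.7 = 0.005229 A
P_R1 = I² × R1 = (0.005229)² × 29.7 = 0.0008121 W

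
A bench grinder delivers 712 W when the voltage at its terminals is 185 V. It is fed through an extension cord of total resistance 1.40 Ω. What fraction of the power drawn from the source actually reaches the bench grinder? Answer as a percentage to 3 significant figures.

I = P / V = 712 / 185 = 3.849 A through the extension cord.
P_line = I² R_line = (3.849)² × 1.40 = 20.74 W
P_source = P_load + P_line = 712.0 + 20.74 = 732.7 W
η = P_load / P_source = 712.0 / 732.7 = 0.9717

97.2 %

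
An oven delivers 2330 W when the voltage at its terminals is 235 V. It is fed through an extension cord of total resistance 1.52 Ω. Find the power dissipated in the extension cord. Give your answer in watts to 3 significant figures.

149 W

The extension cord is a series resistance carrying the load current; its dissipation is I²R_line.
I = P / V = 2330 / 235 = 9.915 A through the extension cord.
P_line = I² R_line = (9.915)² × 1.52 = 149.4 W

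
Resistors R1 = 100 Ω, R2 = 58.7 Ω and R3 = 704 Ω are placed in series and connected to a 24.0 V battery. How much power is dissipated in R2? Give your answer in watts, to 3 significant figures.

In a series string the same current flows through every resistor — find that current, then P = I²R for the one we want.
R_total = 100 + 58.7 + 704 = 862.7 Ω
I = V / R_total = 24.0 / 862.7 = 0.02782 A
P_R2 = I² × R2 = (0.02782)² × 58.7 = 0.04543 W

0.0454 W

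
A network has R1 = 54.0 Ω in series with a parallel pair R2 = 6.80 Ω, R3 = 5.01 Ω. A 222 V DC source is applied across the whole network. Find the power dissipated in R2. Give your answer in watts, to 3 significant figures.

First combine the parallel branches into one equivalent R_p, then R1 + R_p is a series pair.
R_p = (6.80×5.01)/(6.80+5.01) = 2.885 Ω
R_total = 54.0 + 2.885 = 56.88 Ω
I = V / R_total = 222 / 56.88 = 3.903 A
Voltage across the parallel pair: V_p = I × R_p = 3.903 × 2.885 = 11.26 V
R2 sees V_p directly, so P = V_p² / R2.
P_R2 = (11.26)² / 6.80 = 18.64 W

18.6 W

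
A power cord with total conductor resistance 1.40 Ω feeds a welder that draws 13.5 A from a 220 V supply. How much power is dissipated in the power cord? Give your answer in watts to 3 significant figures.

Line loss is just I²R for the cable — we know both I and R_line directly.
The power cord carries the full 13.5 A.
P_line = I² R_line = (13.50)² × 1.40 = 255.1 W

255 W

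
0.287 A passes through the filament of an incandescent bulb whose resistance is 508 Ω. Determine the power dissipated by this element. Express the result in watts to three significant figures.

41.8 W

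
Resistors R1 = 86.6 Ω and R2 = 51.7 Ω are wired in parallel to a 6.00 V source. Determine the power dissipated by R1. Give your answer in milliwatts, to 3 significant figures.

Each parallel branch sees the full supply voltage, so P = V²/R applies directly to the target branch.
P_R1 = V² / R1 = (6.00)² / 86.6 Ω = 0.4157 W

416 mW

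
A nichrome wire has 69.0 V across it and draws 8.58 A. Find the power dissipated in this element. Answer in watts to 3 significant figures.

592 W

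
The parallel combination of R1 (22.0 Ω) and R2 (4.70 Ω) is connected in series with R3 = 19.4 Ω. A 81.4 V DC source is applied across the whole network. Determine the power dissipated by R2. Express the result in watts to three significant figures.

First find R_p for the parallel pair, then treat R_p + R3 as a series loop.
R_p = (22.0×4.70)/(22.0+4.70) = 3.873 Ω
R_total = R_p + 19.4 = 3.873 + 19.4 = 23.27 Ω
I = V / R_total = 81.4 / 23.27 = 3.498 A
Voltage across the parallel pair: V_p = I × R_p = 3.498 × 3.873 = 13.55 V
Use P = V²/R for R2 with V = V_p.
P_R2 = (13.55)² / 4.70 = 39.04 W

39.0 W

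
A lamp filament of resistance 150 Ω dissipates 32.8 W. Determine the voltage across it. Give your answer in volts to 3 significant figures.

70.1 V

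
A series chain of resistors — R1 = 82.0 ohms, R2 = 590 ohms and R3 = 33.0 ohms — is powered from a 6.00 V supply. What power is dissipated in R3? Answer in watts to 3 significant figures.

In a series string the same current flows through every resistor — find that current, then P = I²R for the one we want.
R_total = 82.0 + 590 + 33.0 = 705.0 Ω
I = V / R_total = 6.00 / 705.0 = 0.008511 A
P_R3 = I² × R3 = (0.008511)² × 33.0 = 0.002390 W

0.00239 W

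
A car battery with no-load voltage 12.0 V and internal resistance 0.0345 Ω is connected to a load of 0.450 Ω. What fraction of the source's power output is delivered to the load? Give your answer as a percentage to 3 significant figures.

Both r and R carry the same current, so the power split is just the resistance split: η = R/(R+r).
η = R / (R + r) = 0.450 / (0.450 + 0.0345) = 0.9288

92.9 %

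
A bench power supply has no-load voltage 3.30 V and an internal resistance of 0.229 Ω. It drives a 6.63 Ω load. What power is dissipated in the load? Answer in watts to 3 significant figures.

Find the circuit current first, then P = I²R for the load (series elements share I).
I = ε / (r + R) = 3.30 / (0.229 + 6.63) = 0.4811 A
P_load = I² R = (0.4811)² × 6.63 = 1.535 W

1.53 W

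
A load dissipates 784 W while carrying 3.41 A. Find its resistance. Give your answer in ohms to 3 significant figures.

67.4 Ω

From P = V I = I²R = V²/R, with the two given quantities we get R = P / I².
R = 784 / (3.410)² = 67.42 Ω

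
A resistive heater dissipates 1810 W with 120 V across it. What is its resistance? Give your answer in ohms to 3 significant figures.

7.96 Ω

Rearranging the power relation for the two known quantities gives R = V² / P.
R = (120)² / 1810 = 7.956 Ω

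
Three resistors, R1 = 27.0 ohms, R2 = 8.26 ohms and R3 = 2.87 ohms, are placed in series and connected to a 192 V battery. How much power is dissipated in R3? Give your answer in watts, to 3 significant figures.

Since the resistors are in series they all carry the loop current I = V/R_total; the power in any one is I²R.
R_total = 27.0 + 8.26 + 2.87 = 38.13 Ω
I = V / R_total = 192 / 38.13 = 5.035 A
P_R3 = I² × R3 = (5.035)² × 2.87 = 72.77 W

72.8 W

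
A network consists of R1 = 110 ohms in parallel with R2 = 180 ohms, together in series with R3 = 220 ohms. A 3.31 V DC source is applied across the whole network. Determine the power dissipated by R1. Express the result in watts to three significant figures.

0.00559 W

Collapse the R1‖R2 pair into one equivalent R_p; then R_p and R3 form a series string.
R_p = (110×180)/(110+180) = 68.28 Ω
R_total = R_p + 220 = 68.28 + 220 = 288.3 Ω
I = V / R_total = 3.31 / 288.3 = 0.01148 A
Voltage across the parallel pair: V_p = I × R_p = 0.01148 × 68.28 = 0.7839 V
Use P = V²/R for R1 with V = V_p.
P_R1 = (0.7839)² / 110 = 0.005587 W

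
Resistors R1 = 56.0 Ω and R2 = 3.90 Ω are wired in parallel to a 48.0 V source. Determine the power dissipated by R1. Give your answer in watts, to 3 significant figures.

41.1 W

The supply voltage appears across each parallel branch — just use P = V²/R1.
P_R1 = V² / R1 = (48.0)² / 56.0 Ω = 41.14 W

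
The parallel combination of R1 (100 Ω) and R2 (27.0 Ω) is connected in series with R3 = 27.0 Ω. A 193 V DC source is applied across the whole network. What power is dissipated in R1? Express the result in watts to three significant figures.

First find R_p for the parallel pair, then treat R_p + R3 as a series loop.
R_p = (100×27.0)/(100+27.0) = 21.26 Ω
R_total = R_p + 27.0 = 21.26 + 27.0 = 48.26 Ω
I = V / R_total = 193 / 48.26 = 3.999 A
Voltage across the parallel pair: V_p = I × R_p = 3.999 × 21.26 = 85.02 V
R1 has V_p across it, so P = V_p²/R1.
P_R1 = (85.02)² / 100 = 72.29 W

72.3 W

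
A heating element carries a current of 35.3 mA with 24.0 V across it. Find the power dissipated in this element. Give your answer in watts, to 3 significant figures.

0.847 W

V and I are known directly — P = V I, no intermediate step needed.
P = 24.0 V × 0.03530 A = 0.8472 W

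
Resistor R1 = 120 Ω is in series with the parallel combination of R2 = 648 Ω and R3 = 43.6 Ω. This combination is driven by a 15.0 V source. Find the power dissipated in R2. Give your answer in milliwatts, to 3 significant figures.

Replace R2 and R3 with their parallel equivalent so the circuit becomes R1 in series with R_p.
R_p = (648×43.6)/(648+43.6) = 40.85 Ω
R_total = 120 + 40.85 = 160.9 Ω
I = V / R_total = 15.0 / 160.9 = 0.09325 A
Voltage across the parallel pair: V_p = I × R_p = 0.09325 × 40.85 = 3.810 V
With V_p across R2, its power is V_p²/R2.
P_R2 = (3.810)² / 648 = 0.02240 W

22.4 mW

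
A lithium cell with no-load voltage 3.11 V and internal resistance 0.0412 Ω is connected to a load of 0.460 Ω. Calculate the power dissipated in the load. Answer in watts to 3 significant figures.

17.7 W

The internal resistance and the load are in series, so the same I flows through both; get I from ε/(r+R), then I²R for the load.
I = ε / (r + R) = 3.11 / (0.0412 + 0.460) = 6.205 A
P_load = I² R = (6.205)² × 0.460 = 17.71 W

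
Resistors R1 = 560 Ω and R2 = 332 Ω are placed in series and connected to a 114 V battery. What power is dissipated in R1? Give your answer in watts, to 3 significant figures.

9.15 W

Since the resistors are in series they all carry the loop current I = V/R_total; the power in any one is I²R.
R_total = 560 + 332 = 892.0 Ω
I = V / R_total = 114 / 892.0 = 0.1278 A
P_R1 = I² × R1 = (0.1278)² × 560 = 9.147 W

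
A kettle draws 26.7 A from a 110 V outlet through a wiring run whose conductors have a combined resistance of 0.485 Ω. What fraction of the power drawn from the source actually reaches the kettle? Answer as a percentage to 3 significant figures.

88.2 %

The wiring run carries the full 26.7 A.
P_line = I² R_line = (26.70)² × 0.485 = 345.8 W
P_source = V I = 110 × 26.70 = 2937 W; P_load = 2591 W
η = P_load / P_source = 2591 / 2937 = 0.8823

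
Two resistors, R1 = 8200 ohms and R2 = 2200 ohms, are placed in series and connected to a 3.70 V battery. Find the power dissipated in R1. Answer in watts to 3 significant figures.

In a series string the same current flows through every resistor — find that current, then P = I²R for the one we want.
R_total = 8200 + 2200 = 10400 Ω
I = V / R_total = 3.70 / 10400 = 0.0003558 A
P_R1 = I² × R1 = (0.0003558)² × 8200 = 0.001038 W

0.00104 W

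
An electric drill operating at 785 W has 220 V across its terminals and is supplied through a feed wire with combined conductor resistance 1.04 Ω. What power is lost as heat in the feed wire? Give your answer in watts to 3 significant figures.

13.2 W

Line loss is just I²R for the cable — we know both I and R_line directly.
I = P / V = 785 / 220 = 3.568 A through the feed wire.
P_line = I² R_line = (3.568)² × 1.04 = 13.24 W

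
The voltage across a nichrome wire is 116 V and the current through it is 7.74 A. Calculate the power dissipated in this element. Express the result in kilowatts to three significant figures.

With V and I both given, power follows immediately from P = V I.
P = 116 V × 7.740 A = 897.8 W

0.898 kW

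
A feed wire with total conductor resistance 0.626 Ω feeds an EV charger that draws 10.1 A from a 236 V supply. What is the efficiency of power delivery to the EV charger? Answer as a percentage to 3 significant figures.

The feed wire carries the full 10.1 A.
P_line = I² R_line = (10.10)² × 0.626 = 63.86 W
P_source = V I = 236 × 10.10 = 2384 W; P_load = 2320 W
η = P_load / P_source = 2320 / 2384 = 0.9732

97.3 %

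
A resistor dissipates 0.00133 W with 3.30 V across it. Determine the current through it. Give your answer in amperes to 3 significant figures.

0.000403 A

Rearranging the power relation for the two known quantities gives I = P / V.
I = 0.00133 / 3.30 = 0.0004030 A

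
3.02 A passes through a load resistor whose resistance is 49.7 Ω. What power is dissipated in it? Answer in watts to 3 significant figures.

453 W

The current through and the resistance of the element are both given; use P = I²R.
P = (3.020 A)² × 49.7 Ω = 453.3 W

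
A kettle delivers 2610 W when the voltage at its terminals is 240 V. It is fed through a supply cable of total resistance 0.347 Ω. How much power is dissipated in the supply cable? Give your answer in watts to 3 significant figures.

The supply cable is a series resistance carrying the load current; its dissipation is I²R_line.
I = P / V = 2610 / 240 = 10.88 A through the supply cable.
P_line = I² R_line = (10.88)² × 0.347 = 41.04 W

41.0 W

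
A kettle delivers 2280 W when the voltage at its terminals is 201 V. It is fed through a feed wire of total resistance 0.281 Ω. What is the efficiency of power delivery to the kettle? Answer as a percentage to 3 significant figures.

I = P / V = 2280 / 201 = 11.34 A through the feed wire.
P_line = I² R_line = (11.34)² × 0.281 = 36.16 W
P_source = P_load + P_line = 2280 + 36.16 = 2316 W
η = P_load / P_source = 2280 / 2316 = 0.9844

98.4 %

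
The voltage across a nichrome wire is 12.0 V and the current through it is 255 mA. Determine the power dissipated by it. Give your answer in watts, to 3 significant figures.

3.06 W

With V and I both given, power follows immediately from P = V I.
P = 12.0 V × 0.2550 A = 3.060 W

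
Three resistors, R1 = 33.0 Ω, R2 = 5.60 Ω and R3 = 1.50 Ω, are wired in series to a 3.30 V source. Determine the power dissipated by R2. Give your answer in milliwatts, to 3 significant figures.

In a series string the same current flows through every resistor — find that current, then P = I²R for the one we want.
R_total = 33.0 + 5.60 + 1.50 = 40.10 Ω
I = V / R_total = 3.30 / 40.10 = 0.08229 A
P_R2 = I² × R2 = (0.08229)² × 5.60 = 0.03793 W

37.9 mW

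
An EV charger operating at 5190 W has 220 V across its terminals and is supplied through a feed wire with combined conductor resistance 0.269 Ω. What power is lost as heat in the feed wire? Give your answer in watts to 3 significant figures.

150 W

Only the current and the line resistance are needed for the I²R loss.
I = P / V = 5190 / 220 = 23.59 A through the feed wire.
P_line = I² R_line = (23.59)² × 0.269 = 149.7 W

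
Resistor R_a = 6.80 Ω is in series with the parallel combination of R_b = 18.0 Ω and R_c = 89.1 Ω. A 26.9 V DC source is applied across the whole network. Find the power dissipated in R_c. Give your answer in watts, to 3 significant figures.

3.84 W

First combine the parallel branches into one equivalent R_p, then R_a + R_p is a series pair.
R_p = (18.0×89.1)/(18.0+89.1) = 14.97 Ω
R_total = 6.80 + 14.97 = 21.77 Ω
I = V / R_total = 26.9 / 21.77 = 1.235 A
Voltage across the parallel pair: V_p = I × R_p = 1.235 × 14.97 = 18.50 V
With V_p across R_c, its power is V_p²/R_c.
P_R_c = (18.50)² / 89.1 = 3.841 W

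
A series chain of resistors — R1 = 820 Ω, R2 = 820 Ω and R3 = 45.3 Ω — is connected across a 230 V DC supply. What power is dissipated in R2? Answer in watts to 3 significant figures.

In a series string the same current flows through every resistor — find that current, then P = I²R for the one we want.
R_total = 820 + 820 + 45.3 = 1685 Ω
I = V / R_total = 230 / 1685 = 0.1365 A
P_R2 = I² × R2 = (0.1365)² × 820 = 15.27 W

15.3 W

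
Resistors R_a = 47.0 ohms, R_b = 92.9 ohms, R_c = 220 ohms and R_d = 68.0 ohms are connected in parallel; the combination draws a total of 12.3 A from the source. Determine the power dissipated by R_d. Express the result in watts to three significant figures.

Only the total current is stated, so first find the parallel equivalent to get the voltage across the combination.
1/R_eq = 1/47.0 + 1/92.9 + 1/220 + 1/68.0 ⇒ R_eq = 19.50 Ω
V = I_total × R_eq = 12.30 × 19.50 = 239.8 V
P_R_d = V² / R_d = (239.8)² / 68.0 = 845.7 W

846 W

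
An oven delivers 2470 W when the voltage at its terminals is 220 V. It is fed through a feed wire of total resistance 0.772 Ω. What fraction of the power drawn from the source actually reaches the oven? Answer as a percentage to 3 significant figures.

96.2 %

I = P / V = 2470 / 220 = 11.23 A through the feed wire.
P_line = I² R_line = (11.23)² × 0.772 = 97.31 W
P_source = P_load + P_line = 2470 + 97.31 = 2567 W
η = P_load / P_source = 2470 / 2567 = 0.9621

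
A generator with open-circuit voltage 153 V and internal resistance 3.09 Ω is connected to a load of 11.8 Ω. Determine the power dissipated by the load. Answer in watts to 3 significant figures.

1250 W

The internal resistance and the load are in series, so the same I flows through both; get I from ε/(r+R), then I²R for the load.
I = ε / (r + R) = 153 / (3.09 + 11.8) = 10.28 A
P_load = I² R = (10.28)² × 11.8 = 1246 W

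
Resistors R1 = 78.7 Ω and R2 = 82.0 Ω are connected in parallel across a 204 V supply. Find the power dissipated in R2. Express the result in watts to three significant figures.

508 W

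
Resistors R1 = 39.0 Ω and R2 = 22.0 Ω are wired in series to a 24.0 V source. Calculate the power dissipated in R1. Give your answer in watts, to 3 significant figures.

The current is common to all series resistors; compute it, then apply P = I²R for the target.
R_total = 39.0 + 22.0 = 61.00 Ω
I = V / R_total = 24.0 / 61.00 = 0.3934 A
P_R1 = I² × R1 = (0.3934)² × 39.0 = 6.037 W

6.04 W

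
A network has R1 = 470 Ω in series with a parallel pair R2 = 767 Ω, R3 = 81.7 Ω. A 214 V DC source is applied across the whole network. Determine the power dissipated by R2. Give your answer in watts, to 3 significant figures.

First combine the parallel branches into one equivalent R_p, then R1 + R_p is a series pair.
R_p = (767×81.7)/(767+81.7) = 73.84 Ω
R_total = 470 + 73.84 = 543.8 Ω
I = V / R_total = 214 / 543.8 = 0.3935 A
Voltage across the parallel pair: V_p = I × R_p = 0.3935 × 73.84 = 29.05 V
With V_p across R2, its power is V_p²/R2.
P_R2 = (29.05)² / 767 = 1.101 W

1.10 W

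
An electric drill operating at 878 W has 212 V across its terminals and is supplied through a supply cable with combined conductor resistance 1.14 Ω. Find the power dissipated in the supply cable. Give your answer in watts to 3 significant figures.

19.6 W

Only the current and the line resistance are needed for the I²R loss.
I = P / V = 878 / 212 = 4.142 A through the supply cable.
P_line = I² R_line = (4.142)² × 1.14 = 19.55 W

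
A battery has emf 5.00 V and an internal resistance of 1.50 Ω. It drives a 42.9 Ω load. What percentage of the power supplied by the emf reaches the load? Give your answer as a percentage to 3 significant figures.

96.6 %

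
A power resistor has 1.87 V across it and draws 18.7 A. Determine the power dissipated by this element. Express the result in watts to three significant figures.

35.0 W

With V and I both given, power follows immediately from P = V I.
P = 1.87 V × 18.70 A = 34.97 W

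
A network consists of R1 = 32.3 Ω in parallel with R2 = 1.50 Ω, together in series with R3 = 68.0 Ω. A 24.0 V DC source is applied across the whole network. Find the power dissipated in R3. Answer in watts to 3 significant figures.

8.12 W

Collapse the R1‖R2 pair into one equivalent R_p; then R_p and R3 form a series string.
R_p = (32.3×1.50)/(32.3+1.50) = 1.433 Ω
R_total = R_p + 68.0 = 1.433 + 68.0 = 69.43 Ω
I = V / R_total = 24.0 / 69.43 = 0.3457 A
R3 is the series element, so its power is I²R.
P_R3 = (0.3457)² × 68.0 = 8.124 W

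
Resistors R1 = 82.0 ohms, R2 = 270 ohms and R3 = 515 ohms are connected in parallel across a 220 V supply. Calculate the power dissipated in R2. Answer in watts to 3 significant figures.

179 W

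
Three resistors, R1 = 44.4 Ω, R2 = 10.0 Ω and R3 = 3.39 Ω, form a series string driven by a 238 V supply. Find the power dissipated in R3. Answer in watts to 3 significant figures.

57.5 W

The current is common to all series resistors; compute it, then apply P = I²R for the target.
R_total = 44.4 + 10.0 + 3.39 = 57.79 Ω
I = V / R_total = 238 / 57.79 = 4.118 A
P_R3 = I² × R3 = (4.118)² × 3.39 = 57.50 W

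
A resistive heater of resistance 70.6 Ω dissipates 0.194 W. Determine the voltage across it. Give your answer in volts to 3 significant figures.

3.70 V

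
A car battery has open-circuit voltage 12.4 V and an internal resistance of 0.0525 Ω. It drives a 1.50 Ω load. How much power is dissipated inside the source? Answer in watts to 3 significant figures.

The internal resistance carries the same current as the load; P_int = I²r.
I = ε / (r + R) = 12.4 / (0.0525 + 1.50) = 7.987 A
P_int = I² r = (7.987)² × 0.0525 = 3.349 W

3.35 W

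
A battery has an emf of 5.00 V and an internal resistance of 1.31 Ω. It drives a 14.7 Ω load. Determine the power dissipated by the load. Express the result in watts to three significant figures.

1.43 W

The internal resistance and the load are in series, so the same I flows through both; get I from ε/(r+R), then I²R for the load.
I = ε / (r + R) = 5.00 / (1.31 + 14.7) = 0.3123 A
P_load = I² R = (0.3123)² × 14.7 = 1.434 W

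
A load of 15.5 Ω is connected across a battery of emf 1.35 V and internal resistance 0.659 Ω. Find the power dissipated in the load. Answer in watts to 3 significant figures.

0.108 W

Load and internal resistance form a series loop — compute the loop current, then the load power via I²R.
I = ε / (r + R) = 1.35 / (0.659 + 15.5) = 0.08354 A
P_load = I² R = (0.08354)² × 15.5 = 0.1082 W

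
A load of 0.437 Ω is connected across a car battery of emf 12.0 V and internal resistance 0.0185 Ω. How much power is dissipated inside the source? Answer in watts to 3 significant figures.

12.8 W

The source's internal resistance is just another series element carrying I; its dissipation is I²r.
I = ε / (r + R) = 12.0 / (0.0185 + 0.437) = 26.34 A
P_int = I² r = (26.34)² × 0.0185 = 12.84 W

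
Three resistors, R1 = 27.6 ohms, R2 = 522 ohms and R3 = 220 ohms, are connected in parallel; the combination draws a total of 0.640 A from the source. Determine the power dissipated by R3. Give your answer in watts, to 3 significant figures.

We need the common branch voltage; get it from I_total × R_eq, then P = V²/R for the branch.
1/R_eq = 1/27.6 + 1/522 + 1/220 ⇒ R_eq = 23.42 Ω
V = I_total × R_eq = 0.6400 × 23.42 = 14.99 V
P_R3 = V² / R3 = (14.99)² / 220 = 1.021 W

1.02 W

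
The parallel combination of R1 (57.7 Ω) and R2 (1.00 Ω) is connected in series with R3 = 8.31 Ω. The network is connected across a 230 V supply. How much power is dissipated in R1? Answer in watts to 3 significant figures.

Collapse the R1‖R2 pair into one equivalent R_p; then R_p and R3 form a series string.
R_p = (57.7×1.00)/(57.7+1.00) = 0.9830 Ω
R_total = R_p + 8.31 = 0.9830 + 8.31 = 9.293 Ω
I = V / R_total = 230 / 9.293 = 24.75 A
Voltage across the parallel pair: V_p = I × R_p = 24.75 × 0.9830 = 24.33 V
R1 sits across V_p; its power is V_p²/R.
P_R1 = (24.33)² / 57.7 = 10.26 W

10.3 W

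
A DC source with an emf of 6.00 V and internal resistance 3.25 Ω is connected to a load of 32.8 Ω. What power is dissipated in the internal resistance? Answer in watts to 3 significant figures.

Internal loss is I²r, with I set by the total series resistance r+R.
I = ε / (r + R) = 6.00 / (3.25 + 32.8) = 0.1664 A
P_int = I² r = (0.1664)² × 3.25 = 0.09003 W

0.0900 W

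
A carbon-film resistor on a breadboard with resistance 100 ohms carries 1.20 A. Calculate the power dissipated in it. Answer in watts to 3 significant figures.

144 W

The current through and the resistance of the element are both given; use P = I²R.
P = (1.200 A)² × 100 Ω = 144.0 W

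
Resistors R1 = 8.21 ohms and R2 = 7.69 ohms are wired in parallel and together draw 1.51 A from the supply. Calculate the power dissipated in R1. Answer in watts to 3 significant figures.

4.38 W

We need the common branch voltage; get it from I_total × R_eq, then P = V²/R for the branch.
1/R_eq = 1/8.21 + 1/7.69 ⇒ R_eq = 3.971 Ω
V = I_total × R_eq = 1.510 × 3.971 = 5.996 V
P_R1 = V² / R1 = (5.996)² / 8.21 = 4.379 W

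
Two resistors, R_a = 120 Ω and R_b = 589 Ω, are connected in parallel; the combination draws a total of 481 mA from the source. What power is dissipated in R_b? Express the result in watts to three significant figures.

3.90 W

The branches share the same voltage, but only the total current is given — find V from the equivalent resistance first.
1/R_eq = 1/120 + 1/589 ⇒ R_eq = 99.69 Ω
V = I_total × R_eq = 0.4810 × 99.69 = 47.95 V
P_R_b = V² / R_b = (47.95)² / 589 = 3.904 W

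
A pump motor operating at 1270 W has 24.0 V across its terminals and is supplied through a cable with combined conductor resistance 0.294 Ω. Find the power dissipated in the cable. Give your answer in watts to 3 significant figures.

823 W

The cable and load are in series, so the same current flows in both; the loss is I²R_line.
I = P / V = 1270 / 24.0 = 52.92 A through the cable.
P_line = I² R_line = (52.92)² × 0.294 = 823.3 W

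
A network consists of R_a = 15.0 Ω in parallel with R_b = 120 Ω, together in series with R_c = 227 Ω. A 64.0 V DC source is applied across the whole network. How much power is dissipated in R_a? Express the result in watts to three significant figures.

First find R_p for the parallel pair, then treat R_p + R_c as a series loop.
R_p = (15.0×120)/(15.0+120) = 13.33 Ω
R_total = R_p + 227 = 13.33 + 227 = 240.3 Ω
I = V / R_total = 64.0 / 240.3 = 0.2663 A
Voltage across the parallel pair: V_p = I × R_p = 0.2663 × 13.33 = 3.551 V
R_a has V_p across it, so P = V_p²/R_a.
P_R_a = (3.551)² / 15.0 = 0.8405 W

0.840 W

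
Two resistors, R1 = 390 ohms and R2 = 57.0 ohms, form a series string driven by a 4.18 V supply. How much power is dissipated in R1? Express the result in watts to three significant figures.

0.0341 W

Series elements share the same current, so find I first, then use P = I²R.
R_total = 390 + 57.0 = 447.0 Ω
I = V / R_total = 4.18 / 447.0 = 0.009351 A
P_R1 = I² × R1 = (0.009351)² × 390 = 0.03410 W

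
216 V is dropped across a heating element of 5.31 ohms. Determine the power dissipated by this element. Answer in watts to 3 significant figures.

Voltage and resistance are given, so P = V²/R is the one-step route.
P = (216 V)² / 5.31 Ω = 8786 W

8790 W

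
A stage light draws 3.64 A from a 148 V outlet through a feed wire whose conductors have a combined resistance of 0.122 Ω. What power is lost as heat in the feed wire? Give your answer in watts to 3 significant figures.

The feed wire and load are in series, so the same current flows in both; the loss is I²R_line.
The feed wire carries the full 3.64 A.
P_line = I² R_line = (3.640)² × 0.122 = 1.616 W

1.62 W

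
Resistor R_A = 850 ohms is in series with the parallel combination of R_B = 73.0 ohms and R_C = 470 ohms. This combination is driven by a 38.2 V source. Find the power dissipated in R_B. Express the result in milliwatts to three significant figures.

First combine the parallel branches into one equivalent R_p, then R_A + R_p is a series pair.
R_p = (73.0×470)/(73.0+470) = 63.19 Ω
R_total = 850 + 63.19 = 913.2 Ω
I = V / R_total = 38.2 / 913.2 = 0.04183 A
Voltage across the parallel pair: V_p = I × R_p = 0.04183 × 63.19 = 2.643 V
R_B sees V_p directly, so P = V_p² / R_B.
P_R_B = (2.643)² / 73.0 = 0.09570 W

95.7 mW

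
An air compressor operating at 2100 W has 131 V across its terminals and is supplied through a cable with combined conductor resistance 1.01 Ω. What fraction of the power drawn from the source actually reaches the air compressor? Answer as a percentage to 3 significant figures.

89.0 %

I = P / V = 2100 / 131 = 16.03 A through the cable.
P_line = I² R_line = (16.03)² × 1.01 = 259.5 W
P_source = P_load + P_line = 2100 + 259.5 = 2360 W
η = P_load / P_source = 2100 / 2360 = 0.8900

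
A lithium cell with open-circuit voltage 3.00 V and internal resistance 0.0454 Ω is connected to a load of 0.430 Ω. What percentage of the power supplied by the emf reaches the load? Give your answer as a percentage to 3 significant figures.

90.5 %

η = P_load/(P_load+P_int) = I²R/(I²R+I²r) = R/(R+r) — the I² cancels for series elements.
η = R / (R + r) = 0.430 / (0.430 + 0.0454) = 0.9045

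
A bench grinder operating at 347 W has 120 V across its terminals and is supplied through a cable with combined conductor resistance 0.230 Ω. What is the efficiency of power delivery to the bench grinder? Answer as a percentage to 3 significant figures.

99.4 %

I = P / V = 347 / 120 = 2.892 A through the cable.
P_line = I² R_line = (2.892)² × 0.230 = 1.923 W
P_source = P_load + P_line = 347.0 + 1.923 = 348.9 W
η = P_load / P_source = 347.0 / 348.9 = 0.9945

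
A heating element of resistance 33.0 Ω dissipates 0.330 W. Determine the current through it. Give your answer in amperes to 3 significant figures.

0.100 A

The two known quantities fix the third via I = √(P / R).
I = √(0.330 / 33.0) = 0.1000 A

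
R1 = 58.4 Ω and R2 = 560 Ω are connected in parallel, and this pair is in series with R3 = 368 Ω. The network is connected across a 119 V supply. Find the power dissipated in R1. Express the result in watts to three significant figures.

Combine R1 and R2 into their parallel equivalent first, reducing the network to two series resistors.
R_p = (58.4×560)/(58.4+560) = 52.88 Ω
R_total = R_p + 368 = 52.88 + 368 = 420.9 Ω
I = V / R_total = 119 / 420.9 = 0.2827 A
Voltage across the parallel pair: V_p = I × R_p = 0.2827 × 52.88 = 14.95 V
R1 sits across V_p; its power is V_p²/R.
P_R1 = (14.95)² / 58.4 = 3.828 W

3.83 W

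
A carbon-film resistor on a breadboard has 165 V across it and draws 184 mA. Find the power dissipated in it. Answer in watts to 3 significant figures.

30.4 W

Since both terminal voltage and current are stated, P = V I gives the power in one step.
P = 165 V × 0.1840 A = 30.36 W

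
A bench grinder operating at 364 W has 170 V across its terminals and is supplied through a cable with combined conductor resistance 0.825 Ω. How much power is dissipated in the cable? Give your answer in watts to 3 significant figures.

The cable and load are in series, so the same current flows in both; the loss is I²R_line.
I = P / V = 364 / 170 = 2.141 A through the cable.
P_line = I² R_line = (2.141)² × 0.825 = 3.782 W

3.78 W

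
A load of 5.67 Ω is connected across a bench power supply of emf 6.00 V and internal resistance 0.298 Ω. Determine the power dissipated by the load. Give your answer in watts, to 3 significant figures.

5.73 W

With r and R in series, I = ε/(r+R); the load dissipates I²R.
I = ε / (r + R) = 6.00 / (0.298 + 5.67) = 1.005 A
P_load = I² R = (1.005)² × 5.67 = 5.731 W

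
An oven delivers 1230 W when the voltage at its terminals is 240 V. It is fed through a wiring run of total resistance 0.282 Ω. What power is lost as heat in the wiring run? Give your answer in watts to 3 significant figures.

7.41 W

Only the current and the line resistance are needed for the I²R loss.
I = P / V = 1230 / 240 = 5.125 A through the wiring run.
P_line = I² R_line = (5.125)² × 0.282 = 7.407 W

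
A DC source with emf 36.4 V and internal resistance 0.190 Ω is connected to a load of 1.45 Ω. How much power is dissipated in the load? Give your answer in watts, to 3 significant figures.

With r and R in series, I = ε/(r+R); the load dissipates I²R.
I = ε / (r + R) = 36.4 / (0.190 + 1.45) = 22.20 A
P_load = I² R = (22.20)² × 1.45 = 714.3 W

714 W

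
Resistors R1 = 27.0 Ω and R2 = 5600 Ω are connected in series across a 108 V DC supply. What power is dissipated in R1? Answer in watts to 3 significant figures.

In a series string the same current flows through every resistor — find that current, then P = I²R for the one we want.
R_total = 27.0 + 5600 = 5627 Ω
I = V / R_total = 108 / 5627 = 0.01919 A
P_R1 = I² × R1 = (0.01919)² × 27.0 = 0.009946 W

0.00995 W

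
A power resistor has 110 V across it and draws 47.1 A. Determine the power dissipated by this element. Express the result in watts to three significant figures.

5180 W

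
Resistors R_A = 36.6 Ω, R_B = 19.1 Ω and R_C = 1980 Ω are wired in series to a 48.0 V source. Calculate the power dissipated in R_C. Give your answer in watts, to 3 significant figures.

1.10 W

Every series element carries the same I. Get I from the total resistance, then P = I² × R_C.
R_total = 36.6 + 19.1 + 1980 = 2036 Ω
I = V / R_total = 48.0 / 2036 = 0.02358 A
P_R_C = I² × R_C = (0.02358)² × 1980 = 1.101 W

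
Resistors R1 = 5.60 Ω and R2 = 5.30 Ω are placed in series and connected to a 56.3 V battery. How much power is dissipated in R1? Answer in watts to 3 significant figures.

149 W

In a series string the same current flows through every resistor — find that current, then P = I²R for the one we want.
R_total = 5.60 + 5.30 = 10.90 Ω
I = V / R_total = 56.3 / 10.90 = 5.165 A
P_R1 = I² × R1 = (5.165)² × 5.60 = 149.4 W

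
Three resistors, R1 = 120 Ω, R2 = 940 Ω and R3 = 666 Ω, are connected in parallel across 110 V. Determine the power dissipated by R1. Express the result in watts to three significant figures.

Every branch has 110 V across it, so for R1 the power is simply V²/R.
P_R1 = V² / R1 = (110)² / 120 Ω = 100.8 W

101 W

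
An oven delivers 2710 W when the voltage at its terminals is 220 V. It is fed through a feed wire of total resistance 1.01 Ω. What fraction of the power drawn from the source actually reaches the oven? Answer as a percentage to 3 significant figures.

94.6 %

I = P / V = 2710 / 220 = 12.32 A through the feed wire.
P_line = I² R_line = (12.32)² × 1.01 = 153.3 W
P_source = P_load + P_line = 2710 + 153.3 = 2863 W
η = P_load / P_source = 2710 / 2863 = 0.9465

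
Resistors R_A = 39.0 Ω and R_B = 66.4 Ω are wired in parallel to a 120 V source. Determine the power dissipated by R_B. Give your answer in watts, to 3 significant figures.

Parallel branches share the same voltage; P = V²/R gives the branch power in one step.
P_R_B = V² / R_B = (120)² / 66.4 Ω = 216.9 W

217 W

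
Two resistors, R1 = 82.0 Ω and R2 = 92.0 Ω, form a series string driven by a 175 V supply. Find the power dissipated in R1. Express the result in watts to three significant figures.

82.9 W

Since the resistors are in series they all carry the loop current I = V/R_total; the power in any one is I²R.
R_total = 82.0 + 92.0 = 174.0 Ω
I = V / R_total = 175 / 174.0 = 1.006 A
P_R1 = I² × R1 = (1.006)² × 82.0 = 82.95 W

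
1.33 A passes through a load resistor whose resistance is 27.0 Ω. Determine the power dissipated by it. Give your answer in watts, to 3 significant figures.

Knowing I and R, the power is just I²R — no need to find V first.
P = (1.330 A)² × 27.0 Ω = 47.76 W

47.8 W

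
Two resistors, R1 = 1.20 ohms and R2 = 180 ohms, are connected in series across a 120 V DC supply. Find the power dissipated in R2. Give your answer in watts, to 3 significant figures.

78.9 W

In a series string the same current flows through every resistor — find that current, then P = I²R for the one we want.
R_total = 1.20 + 180 = 181.2 Ω
I = V / R_total = 120 / 181.2 = 0.6623 A
P_R2 = I² × R2 = (0.6623)² × 180 = 78.94 W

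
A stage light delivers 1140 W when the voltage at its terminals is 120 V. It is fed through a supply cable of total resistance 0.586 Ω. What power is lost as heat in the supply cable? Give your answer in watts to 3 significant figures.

Only the current and the line resistance are needed for the I²R loss.
I = P / V = 1140 / 120 = 9.500 A through the supply cable.
P_line = I² R_line = (9.500)² × 0.586 = 52.89 W

52.9 W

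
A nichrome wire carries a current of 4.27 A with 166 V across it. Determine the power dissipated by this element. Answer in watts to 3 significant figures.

709 W

Both the voltage across and the current through the element are known, so P = V I applies directly.
P = 166 V × 4.270 A = 708.8 W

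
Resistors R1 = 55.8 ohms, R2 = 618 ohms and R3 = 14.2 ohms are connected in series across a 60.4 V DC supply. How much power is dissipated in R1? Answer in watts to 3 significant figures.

Every series element carries the same I. Get I from the total resistance, then P = I² × R1.
R_total = 55.8 + 618 + 14.2 = 688.0 Ω
I = V / R_total = 60.4 / 688.0 = 0.08779 A
P_R1 = I² × R1 = (0.08779)² × 55.8 = 0.4301 W

0.430 W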